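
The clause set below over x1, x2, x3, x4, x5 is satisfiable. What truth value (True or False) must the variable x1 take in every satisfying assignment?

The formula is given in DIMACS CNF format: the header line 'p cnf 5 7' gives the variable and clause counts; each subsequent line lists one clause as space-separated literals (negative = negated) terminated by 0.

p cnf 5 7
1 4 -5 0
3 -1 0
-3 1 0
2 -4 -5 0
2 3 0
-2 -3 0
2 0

Suppose x1 = True.
The clause (x3) is unit, so x3 = True.
The clause (¬x2) is unit, so x2 = False.
That conflicts with the unit clause (x2).
So every satisfying assignment has x1 = False.

False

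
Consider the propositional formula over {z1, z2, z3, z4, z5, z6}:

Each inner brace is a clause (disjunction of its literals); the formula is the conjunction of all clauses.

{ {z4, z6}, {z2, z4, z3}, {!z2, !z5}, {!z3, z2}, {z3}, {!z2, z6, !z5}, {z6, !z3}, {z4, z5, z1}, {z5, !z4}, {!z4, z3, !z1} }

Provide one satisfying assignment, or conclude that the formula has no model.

(z3) alone gives z3 = true.
(z2) alone gives z2 = true.
(!z5) alone gives z5 = false.
(z6) alone gives z6 = true.
(!z4) alone gives z4 = false.
(z1) alone gives z1 = true.
All clauses are satisfied.

z1=true, z2=true, z3=true, z4=false, z5=false, z6=true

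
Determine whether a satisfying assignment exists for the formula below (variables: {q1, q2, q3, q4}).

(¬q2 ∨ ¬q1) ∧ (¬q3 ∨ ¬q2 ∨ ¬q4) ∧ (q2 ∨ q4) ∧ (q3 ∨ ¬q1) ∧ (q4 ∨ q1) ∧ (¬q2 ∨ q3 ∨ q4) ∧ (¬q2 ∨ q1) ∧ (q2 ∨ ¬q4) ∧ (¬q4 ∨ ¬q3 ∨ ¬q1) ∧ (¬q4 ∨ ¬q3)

Try q2 = False.
Unit clause (q4) forces q4 = True.
Now (¬q4) is unsatisfied and unit — conflict.
Undo q2 and try q2 = True.
Unit clause (¬q1) forces q1 = False.
Now (q1) is unsatisfied and unit — conflict.
Both values of q2 lead to a conflict.
No assignment satisfies every clause.

No, unsatisfiable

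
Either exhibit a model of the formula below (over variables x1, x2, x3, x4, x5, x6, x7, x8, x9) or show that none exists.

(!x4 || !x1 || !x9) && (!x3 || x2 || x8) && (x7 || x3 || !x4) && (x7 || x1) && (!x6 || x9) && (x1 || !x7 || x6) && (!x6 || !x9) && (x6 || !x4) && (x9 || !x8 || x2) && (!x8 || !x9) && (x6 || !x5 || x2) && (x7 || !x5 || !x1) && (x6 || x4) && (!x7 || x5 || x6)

Suppose x7 = true.
Suppose x6 = false.
(x1) alone gives x1 = true.
(!x4) alone gives x4 = false.
That conflicts with the unit clause (x4).
So x6 must be the other value — set x6 = true.
(x9) alone gives x9 = true.
That conflicts with the unit clause (!x9).
Either choice for x6 ends in contradiction.
So x7 must be the other value — set x7 = false.
(x1) alone gives x1 = true.
(!x5) alone gives x5 = false.
Suppose x4 = false.
(x6) alone gives x6 = true.
(x9) alone gives x9 = true.
That conflicts with the unit clause (!x9).
So x4 must be the other value — set x4 = true.
(!x9) alone gives x9 = false.
(x3) alone gives x3 = true.
(!x6) alone gives x6 = false.
That conflicts with the unit clause (x6).
Either choice for x4 ends in contradiction.
Either choice for x7 ends in contradiction.

UNSATISFIABLE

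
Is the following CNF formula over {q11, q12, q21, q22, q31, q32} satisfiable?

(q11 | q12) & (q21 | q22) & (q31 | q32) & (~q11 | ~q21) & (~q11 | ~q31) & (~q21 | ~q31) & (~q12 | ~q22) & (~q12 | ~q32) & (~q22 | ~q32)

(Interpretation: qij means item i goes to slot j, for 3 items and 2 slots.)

Unsatisfiable

Try q11 = 1.
Unit clause (~q21) forces q21 = 0.
Unit clause (q22) forces q22 = 1.
Unit clause (~q31) forces q31 = 0.
Unit clause (q32) forces q32 = 1.
But (~q32) is also a unit clause — contradiction.
So q11 must be the other value — set q11 = 0.
Unit clause (q12) forces q12 = 1.
Unit clause (~q22) forces q22 = 0.
Unit clause (q21) forces q21 = 1.
Unit clause (~q31) forces q31 = 0.
Unit clause (q32) forces q32 = 1.
But (~q32) is also a unit clause — contradiction.
Both values of q11 lead to a conflict.
No assignment satisfies every clause.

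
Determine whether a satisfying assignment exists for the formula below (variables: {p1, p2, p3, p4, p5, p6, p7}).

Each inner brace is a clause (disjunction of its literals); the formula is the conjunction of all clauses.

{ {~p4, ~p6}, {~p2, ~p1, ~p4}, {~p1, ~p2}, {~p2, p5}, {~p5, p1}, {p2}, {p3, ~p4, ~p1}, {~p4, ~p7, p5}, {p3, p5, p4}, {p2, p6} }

No, unsatisfiable

(p2) alone gives p2 = 1.
(~p1) alone gives p1 = 0.
(p5) alone gives p5 = 1.
But (~p5) is also a unit clause — contradiction.
No assignment satisfies every clause.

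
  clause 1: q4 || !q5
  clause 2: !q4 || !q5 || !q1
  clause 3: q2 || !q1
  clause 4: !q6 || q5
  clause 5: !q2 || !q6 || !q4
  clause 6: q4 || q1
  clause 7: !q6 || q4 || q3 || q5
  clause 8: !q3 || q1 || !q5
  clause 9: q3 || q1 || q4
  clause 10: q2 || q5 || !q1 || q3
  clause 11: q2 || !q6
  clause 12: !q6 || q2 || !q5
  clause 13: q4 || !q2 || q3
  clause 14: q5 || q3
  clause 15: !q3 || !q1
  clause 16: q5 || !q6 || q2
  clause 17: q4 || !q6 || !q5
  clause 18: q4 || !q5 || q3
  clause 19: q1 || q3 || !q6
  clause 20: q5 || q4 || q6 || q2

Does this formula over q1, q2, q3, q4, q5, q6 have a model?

Suppose q4 = true.
Suppose q5 = true.
(!q1) alone gives q1 = false.
(!q3) alone gives q3 = false.
(!q6) alone gives q6 = false.
No clause remains; q2 is free.
A satisfying assignment: q1=false,  q2=true,  q3=false,  q4=true,  q5=true,  q6=false.

Yes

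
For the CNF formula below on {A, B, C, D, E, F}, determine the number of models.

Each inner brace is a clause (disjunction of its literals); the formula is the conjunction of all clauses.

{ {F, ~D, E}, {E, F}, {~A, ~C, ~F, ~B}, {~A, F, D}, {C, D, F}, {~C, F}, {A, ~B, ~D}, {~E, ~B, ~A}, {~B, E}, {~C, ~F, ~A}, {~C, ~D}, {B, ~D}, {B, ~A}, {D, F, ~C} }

There are 2^6 = 64 truth assignments over (A, B, C, D, E, F).
Split on A. With A = 1, the clauses containing A are satisfied and ~A drops from the rest; 0 of the 2^5 = 32 assignments to the other variables satisfy what remains.
With A = 0, by the same count on the reduced clause set, 6 assignments work.
(One model: A=F, B=F, C=F, D=F, E=F, F=T.)
Total: 0 + 6 = 6.

6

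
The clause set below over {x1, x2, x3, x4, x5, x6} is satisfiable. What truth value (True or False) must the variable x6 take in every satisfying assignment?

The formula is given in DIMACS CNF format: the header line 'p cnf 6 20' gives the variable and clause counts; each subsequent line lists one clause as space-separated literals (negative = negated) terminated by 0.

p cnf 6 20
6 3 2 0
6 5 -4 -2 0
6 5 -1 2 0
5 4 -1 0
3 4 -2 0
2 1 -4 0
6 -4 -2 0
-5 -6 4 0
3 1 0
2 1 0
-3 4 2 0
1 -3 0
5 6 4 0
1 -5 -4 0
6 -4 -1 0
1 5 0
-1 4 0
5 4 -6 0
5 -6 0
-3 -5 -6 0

True

Suppose x6 = False.
Try x3 = True.
Unit clause (x1) forces x1 = True.
Unit clause (¬x4) forces x4 = False.
Now (x4) is unsatisfied and unit — conflict.
So x3 must be the other value — set x3 = False.
Unit clause (x2) forces x2 = True.
Unit clause (x4) forces x4 = True.
Now (¬x4) is unsatisfied and unit — conflict.
Both values of x3 lead to a conflict.
So every satisfying assignment has x6 = True.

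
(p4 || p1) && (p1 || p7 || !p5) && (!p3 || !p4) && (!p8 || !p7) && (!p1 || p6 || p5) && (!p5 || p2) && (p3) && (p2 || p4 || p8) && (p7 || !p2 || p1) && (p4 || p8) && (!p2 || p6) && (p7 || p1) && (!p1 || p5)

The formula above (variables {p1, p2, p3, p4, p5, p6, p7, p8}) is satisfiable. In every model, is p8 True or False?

Suppose p8 = false.
Unit clause (p3) forces p3 = true.
Unit clause (!p4) forces p4 = false.
But (p4) is also a unit clause — contradiction.
So every satisfying assignment has p8 = True.

True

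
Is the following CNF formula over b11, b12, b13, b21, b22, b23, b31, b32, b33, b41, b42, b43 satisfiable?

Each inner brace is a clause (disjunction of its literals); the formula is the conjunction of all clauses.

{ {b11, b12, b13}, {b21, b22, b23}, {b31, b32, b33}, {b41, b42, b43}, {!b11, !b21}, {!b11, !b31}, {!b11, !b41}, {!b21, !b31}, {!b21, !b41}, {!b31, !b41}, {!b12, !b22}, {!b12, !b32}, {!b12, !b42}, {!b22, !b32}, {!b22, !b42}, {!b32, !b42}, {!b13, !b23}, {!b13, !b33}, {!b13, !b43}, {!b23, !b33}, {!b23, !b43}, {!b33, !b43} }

No

Try b11 = false.
Try b12 = true.
From the singleton clause (!b22), b22 = false.
From the singleton clause (!b32), b32 = false.
From the singleton clause (!b42), b42 = false.
Try b21 = true.
From the singleton clause (!b31), b31 = false.
From the singleton clause (b33), b33 = true.
From the singleton clause (!b41), b41 = false.
From the singleton clause (b43), b43 = true.
But (!b43) is also a unit clause — contradiction.
That branch fails; take b21 = false instead.
From the singleton clause (b23), b23 = true.
From the singleton clause (!b13), b13 = false.
From the singleton clause (!b33), b33 = false.
From the singleton clause (b31), b31 = true.
From the singleton clause (!b41), b41 = false.
From the singleton clause (b43), b43 = true.
But (!b43) is also a unit clause — contradiction.
Both values of b21 lead to a conflict.
That branch fails; take b12 = false instead.
From the singleton clause (b13), b13 = true.
From the singleton clause (!b23), b23 = false.
From the singleton clause (!b33), b33 = false.
From the singleton clause (!b43), b43 = false.
Try b21 = true.
From the singleton clause (!b31), b31 = false.
From the singleton clause (b32), b32 = true.
From the singleton clause (!b41), b41 = false.
From the singleton clause (b42), b42 = true.
But (!b42) is also a unit clause — contradiction.
That branch fails; take b21 = false instead.
From the singleton clause (b22), b22 = true.
From the singleton clause (!b32), b32 = false.
From the singleton clause (b31), b31 = true.
From the singleton clause (!b41), b41 = false.
From the singleton clause (b42), b42 = true.
But (!b42) is also a unit clause — contradiction.
Both values of b21 lead to a conflict.
Both values of b12 lead to a conflict.
That branch fails; take b11 = true instead.
From the singleton clause (!b21), b21 = false.
From the singleton clause (!b31), b31 = false.
From the singleton clause (!b41), b41 = false.
Try b22 = true.
From the singleton clause (!b12), b12 = false.
From the singleton clause (!b32), b32 = false.
From the singleton clause (b33), b33 = true.
From the singleton clause (!b42), b42 = false.
From the singleton clause (b43), b43 = true.
But (!b43) is also a unit clause — contradiction.
That branch fails; take b22 = false instead.
From the singleton clause (b23), b23 = true.
From the singleton clause (!b13), b13 = false.
From the singleton clause (!b33), b33 = false.
From the singleton clause (b32), b32 = true.
From the singleton clause (!b12), b12 = false.
From the singleton clause (!b42), b42 = false.
From the singleton clause (b43), b43 = true.
But (!b43) is also a unit clause — contradiction.
Both values of b22 lead to a conflict.
Both values of b11 lead to a conflict.
No assignment satisfies every clause.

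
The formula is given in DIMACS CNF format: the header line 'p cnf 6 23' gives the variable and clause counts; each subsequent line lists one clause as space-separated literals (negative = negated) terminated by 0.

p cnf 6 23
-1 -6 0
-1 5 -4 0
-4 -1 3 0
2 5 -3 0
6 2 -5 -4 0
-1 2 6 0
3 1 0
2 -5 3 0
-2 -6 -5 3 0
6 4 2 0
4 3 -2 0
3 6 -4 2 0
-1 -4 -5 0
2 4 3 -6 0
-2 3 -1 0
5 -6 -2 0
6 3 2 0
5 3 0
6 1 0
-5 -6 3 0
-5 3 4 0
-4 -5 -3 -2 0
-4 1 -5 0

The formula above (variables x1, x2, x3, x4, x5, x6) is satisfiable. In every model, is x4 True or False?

Suppose x4 = True.
Suppose x1 = False.
From the singleton clause (x3), x3 = True.
From the singleton clause (x6), x6 = True.
From the singleton clause (¬x5), x5 = False.
From the singleton clause (x2), x2 = True.
Now (¬x2) is unsatisfied and unit — conflict.
That branch fails; take x1 = True instead.
From the singleton clause (¬x6), x6 = False.
From the singleton clause (x5), x5 = True.
Now (¬x5) is unsatisfied and unit — conflict.
Both values of x1 lead to a conflict.
So every satisfying assignment has x4 = False.

False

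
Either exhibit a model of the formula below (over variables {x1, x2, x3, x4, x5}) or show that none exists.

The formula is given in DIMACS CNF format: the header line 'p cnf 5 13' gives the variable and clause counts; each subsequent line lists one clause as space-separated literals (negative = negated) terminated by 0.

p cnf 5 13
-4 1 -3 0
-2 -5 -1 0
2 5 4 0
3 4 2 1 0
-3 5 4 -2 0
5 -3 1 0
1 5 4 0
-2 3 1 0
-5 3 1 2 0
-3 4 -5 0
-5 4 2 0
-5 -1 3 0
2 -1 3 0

Case x4 = False:
Case x2 = True:
Case x5 = False:
From the singleton clause (¬x3), x3 = False.
From the singleton clause (x1), x1 = True.
All clauses are satisfied.

x1 ↦ True; x2 ↦ True; x3 ↦ False; x4 ↦ False; x5 ↦ False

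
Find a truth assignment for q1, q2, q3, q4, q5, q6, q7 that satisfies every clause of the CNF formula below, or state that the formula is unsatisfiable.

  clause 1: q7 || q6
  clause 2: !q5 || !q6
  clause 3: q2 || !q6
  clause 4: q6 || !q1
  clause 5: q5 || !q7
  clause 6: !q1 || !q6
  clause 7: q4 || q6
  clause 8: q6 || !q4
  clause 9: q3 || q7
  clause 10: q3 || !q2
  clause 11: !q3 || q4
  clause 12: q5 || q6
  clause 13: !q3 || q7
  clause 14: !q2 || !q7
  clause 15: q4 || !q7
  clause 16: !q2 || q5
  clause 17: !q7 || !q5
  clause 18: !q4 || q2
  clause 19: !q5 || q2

UNSATISFIABLE

Case q7 = true:
From the singleton clause (q5), q5 = true.
That conflicts with the unit clause (!q5).
Undo q7 and try q7 = false.
From the singleton clause (q6), q6 = true.
From the singleton clause (!q5), q5 = false.
From the singleton clause (q2), q2 = true.
That conflicts with the unit clause (!q2).
Either choice for q7 ends in contradiction.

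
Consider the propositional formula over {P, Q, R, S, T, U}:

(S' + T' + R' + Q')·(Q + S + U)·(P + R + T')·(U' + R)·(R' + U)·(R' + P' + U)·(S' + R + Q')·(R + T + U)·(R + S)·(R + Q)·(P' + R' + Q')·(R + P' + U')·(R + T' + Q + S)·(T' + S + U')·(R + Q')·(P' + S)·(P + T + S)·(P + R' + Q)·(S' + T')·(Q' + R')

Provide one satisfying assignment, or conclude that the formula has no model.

Branch on U: set U = 1.
Unit clause (R) forces R = 1.
Unit clause (Q') forces Q = 0.
Unit clause (P) forces P = 1.
Unit clause (S) forces S = 1.
Unit clause (T') forces T = 0.
Every clause now holds.

P ↦ 1, Q ↦ 0, R ↦ 1, S ↦ 1, T ↦ 0, U ↦ 1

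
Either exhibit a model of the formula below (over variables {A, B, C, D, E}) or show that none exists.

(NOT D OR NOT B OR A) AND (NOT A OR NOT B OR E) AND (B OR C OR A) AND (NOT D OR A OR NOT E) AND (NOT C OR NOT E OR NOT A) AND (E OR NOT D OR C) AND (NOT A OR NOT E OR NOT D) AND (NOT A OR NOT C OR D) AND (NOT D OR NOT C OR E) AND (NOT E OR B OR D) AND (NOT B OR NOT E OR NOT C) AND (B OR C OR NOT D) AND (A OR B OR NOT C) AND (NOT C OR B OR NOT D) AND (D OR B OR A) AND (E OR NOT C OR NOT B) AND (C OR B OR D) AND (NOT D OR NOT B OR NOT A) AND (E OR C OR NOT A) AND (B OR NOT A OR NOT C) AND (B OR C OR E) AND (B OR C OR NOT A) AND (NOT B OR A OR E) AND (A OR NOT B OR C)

Try D = false.
Try A = true.
Unit clause (NOT C) forces C = false.
Unit clause (B) forces B = true.
Unit clause (E) forces E = true.
This assignment satisfies each clause.

A ↦ true; B ↦ true; C ↦ false; D ↦ false; E ↦ true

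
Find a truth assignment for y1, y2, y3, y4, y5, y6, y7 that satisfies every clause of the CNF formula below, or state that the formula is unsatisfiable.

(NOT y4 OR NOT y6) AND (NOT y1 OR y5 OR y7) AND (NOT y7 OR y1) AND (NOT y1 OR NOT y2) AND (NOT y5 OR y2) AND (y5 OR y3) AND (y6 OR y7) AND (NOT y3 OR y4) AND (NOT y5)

y1=true,  y2=false,  y3=true,  y4=true,  y5=false,  y6=false,  y7=true

From the singleton clause (NOT y5), y5 = false.
From the singleton clause (y3), y3 = true.
From the singleton clause (y4), y4 = true.
From the singleton clause (NOT y6), y6 = false.
From the singleton clause (y7), y7 = true.
From the singleton clause (y1), y1 = true.
From the singleton clause (NOT y2), y2 = false.
Every clause now holds.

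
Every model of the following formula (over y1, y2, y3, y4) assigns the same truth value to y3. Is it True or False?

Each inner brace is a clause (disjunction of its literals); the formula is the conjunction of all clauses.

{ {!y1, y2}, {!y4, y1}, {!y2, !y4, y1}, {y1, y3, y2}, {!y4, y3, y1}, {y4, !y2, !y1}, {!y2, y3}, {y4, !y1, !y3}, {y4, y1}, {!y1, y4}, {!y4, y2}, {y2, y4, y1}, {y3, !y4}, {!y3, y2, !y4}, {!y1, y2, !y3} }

Suppose y3 = false.
The clause (!y2) is unit, so y2 = false.
The clause (!y1) is unit, so y1 = false.
That conflicts with the unit clause (y1).
So every satisfying assignment has y3 = True.

True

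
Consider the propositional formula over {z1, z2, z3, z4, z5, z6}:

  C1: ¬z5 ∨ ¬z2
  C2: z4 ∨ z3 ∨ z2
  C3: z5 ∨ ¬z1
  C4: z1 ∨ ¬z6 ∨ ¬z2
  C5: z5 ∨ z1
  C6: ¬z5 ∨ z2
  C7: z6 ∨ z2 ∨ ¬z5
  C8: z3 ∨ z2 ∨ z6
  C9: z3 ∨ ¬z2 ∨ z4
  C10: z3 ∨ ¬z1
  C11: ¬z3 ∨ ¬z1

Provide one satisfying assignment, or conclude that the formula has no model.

Branch on z5: set z5 = False.
(¬z1) alone gives z1 = False.
But (z1) is also a unit clause — contradiction.
So z5 must be the other value — set z5 = True.
(¬z2) alone gives z2 = False.
But (z2) is also a unit clause — contradiction.
Both values of z5 lead to a conflict.

UNSATISFIABLE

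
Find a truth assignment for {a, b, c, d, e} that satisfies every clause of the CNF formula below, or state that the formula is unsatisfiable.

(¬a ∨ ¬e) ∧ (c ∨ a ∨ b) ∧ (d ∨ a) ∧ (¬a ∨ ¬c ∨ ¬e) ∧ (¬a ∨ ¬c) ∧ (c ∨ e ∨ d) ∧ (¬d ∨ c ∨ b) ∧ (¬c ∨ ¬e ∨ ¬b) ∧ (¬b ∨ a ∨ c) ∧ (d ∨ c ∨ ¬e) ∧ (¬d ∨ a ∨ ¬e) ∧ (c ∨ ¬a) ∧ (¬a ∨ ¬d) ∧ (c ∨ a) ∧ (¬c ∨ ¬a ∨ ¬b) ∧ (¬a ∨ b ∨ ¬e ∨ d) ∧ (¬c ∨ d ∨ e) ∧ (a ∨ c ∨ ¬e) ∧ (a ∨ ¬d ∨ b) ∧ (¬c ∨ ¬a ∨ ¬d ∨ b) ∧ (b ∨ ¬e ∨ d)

a: False; b: True; c: True; d: True; e: False

Branch on a: set a = False.
(d) alone gives d = True.
(¬e) alone gives e = False.
(c) alone gives c = True.
(b) alone gives b = True.
Every clause now holds.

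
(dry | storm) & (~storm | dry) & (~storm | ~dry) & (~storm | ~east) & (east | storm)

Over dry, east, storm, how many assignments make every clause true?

1

There are 2^3 = 8 truth assignments over (dry, east, storm).
Check each against the 5 clauses (columns in the order dry, east, storm):
  F F F  ✗ fails (dry | storm)
  F F T  ✗ fails (~storm | dry)
  F T F  ✗ fails (dry | storm)
  F T T  ✗ fails (~storm | dry)
  T F F  ✗ fails (east | storm)
  T F T  ✗ fails (~storm | ~dry)
  T T F  ✓ satisfies all
  T T T  ✗ fails (~storm | ~dry)
1 of the 8 rows is a model.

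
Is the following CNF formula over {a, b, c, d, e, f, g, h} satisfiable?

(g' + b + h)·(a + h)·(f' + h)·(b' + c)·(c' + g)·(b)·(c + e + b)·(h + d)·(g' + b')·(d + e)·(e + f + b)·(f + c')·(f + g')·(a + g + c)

No, unsatisfiable

(b) alone gives b = 1.
(c) alone gives c = 1.
(g) alone gives g = 1.
Now (g') is unsatisfied and unit — conflict.
No assignment satisfies every clause.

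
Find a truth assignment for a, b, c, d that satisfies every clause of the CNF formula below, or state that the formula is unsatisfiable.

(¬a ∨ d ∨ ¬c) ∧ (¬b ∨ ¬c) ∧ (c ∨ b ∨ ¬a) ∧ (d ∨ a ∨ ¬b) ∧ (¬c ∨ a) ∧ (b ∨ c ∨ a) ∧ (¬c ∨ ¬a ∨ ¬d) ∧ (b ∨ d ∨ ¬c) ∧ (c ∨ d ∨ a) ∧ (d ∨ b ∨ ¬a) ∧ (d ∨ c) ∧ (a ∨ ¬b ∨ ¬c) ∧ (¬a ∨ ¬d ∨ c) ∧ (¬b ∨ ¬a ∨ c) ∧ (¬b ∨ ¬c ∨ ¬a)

a=False, b=True, c=False, d=True

Case b = True:
The clause (¬c) is unit, so c = False.
The clause (d) is unit, so d = True.
The clause (¬a) is unit, so a = False.
All clauses are satisfied.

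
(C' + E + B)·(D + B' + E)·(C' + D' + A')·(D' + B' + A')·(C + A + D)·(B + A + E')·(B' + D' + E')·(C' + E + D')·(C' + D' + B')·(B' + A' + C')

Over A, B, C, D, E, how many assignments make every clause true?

9

There are 2^5 = 32 truth assignments over (A, B, C, D, E).
Split on E. With E = 1, the clauses containing E are satisfied and E' drops from the rest; 5 of the 2^4 = 16 assignments to the other variables satisfy what remains.
With E = 0, by the same count on the reduced clause set, 4 assignments work.
(One model: A=F, B=F, C=F, D=T, E=F.)
Total: 5 + 4 = 9.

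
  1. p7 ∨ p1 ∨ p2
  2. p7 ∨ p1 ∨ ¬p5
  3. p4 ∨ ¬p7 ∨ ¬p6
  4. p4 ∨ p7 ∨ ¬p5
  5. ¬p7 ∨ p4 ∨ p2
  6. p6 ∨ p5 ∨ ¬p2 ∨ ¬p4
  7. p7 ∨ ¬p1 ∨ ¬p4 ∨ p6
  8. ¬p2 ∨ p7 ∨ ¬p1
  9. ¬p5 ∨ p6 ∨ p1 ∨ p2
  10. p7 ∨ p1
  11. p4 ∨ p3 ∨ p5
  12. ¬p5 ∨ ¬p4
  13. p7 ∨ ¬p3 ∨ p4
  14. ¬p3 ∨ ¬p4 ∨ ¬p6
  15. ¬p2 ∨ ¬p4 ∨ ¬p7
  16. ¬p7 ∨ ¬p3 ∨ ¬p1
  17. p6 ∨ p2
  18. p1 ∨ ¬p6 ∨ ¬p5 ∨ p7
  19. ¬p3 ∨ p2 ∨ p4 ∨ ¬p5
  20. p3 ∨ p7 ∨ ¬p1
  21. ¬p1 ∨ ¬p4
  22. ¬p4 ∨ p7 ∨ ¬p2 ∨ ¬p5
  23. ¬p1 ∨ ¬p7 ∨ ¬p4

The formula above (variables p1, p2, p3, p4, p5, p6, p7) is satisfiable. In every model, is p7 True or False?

Suppose p7 = False.
Unit clause (p1) forces p1 = True.
Unit clause (¬p2) forces p2 = False.
Unit clause (p6) forces p6 = True.
Unit clause (p3) forces p3 = True.
Unit clause (p4) forces p4 = True.
But (¬p4) is also a unit clause — contradiction.
So every satisfying assignment has p7 = True.

True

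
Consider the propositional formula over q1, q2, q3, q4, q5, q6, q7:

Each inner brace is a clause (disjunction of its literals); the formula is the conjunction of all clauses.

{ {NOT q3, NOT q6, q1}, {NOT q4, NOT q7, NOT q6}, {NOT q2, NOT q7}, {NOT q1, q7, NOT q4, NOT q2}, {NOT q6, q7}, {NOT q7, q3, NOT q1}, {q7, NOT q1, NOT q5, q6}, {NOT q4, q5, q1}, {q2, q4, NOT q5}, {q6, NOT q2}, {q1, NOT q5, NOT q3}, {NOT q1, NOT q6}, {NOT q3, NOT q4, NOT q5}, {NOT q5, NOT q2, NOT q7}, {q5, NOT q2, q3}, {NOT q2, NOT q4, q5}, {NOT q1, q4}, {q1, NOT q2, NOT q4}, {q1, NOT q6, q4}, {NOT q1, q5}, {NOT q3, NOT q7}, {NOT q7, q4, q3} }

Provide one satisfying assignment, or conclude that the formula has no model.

Branch on q2: set q2 = false.
Branch on q6: set q6 = false.
Branch on q4: set q4 = false.
The clause (NOT q5) is unit, so q5 = false.
The clause (NOT q1) is unit, so q1 = false.
Branch on q3: set q3 = true.
The clause (NOT q7) is unit, so q7 = false.
This assignment satisfies each clause.

q1=false; q2=false; q3=true; q4=false; q5=false; q6=false; q7=false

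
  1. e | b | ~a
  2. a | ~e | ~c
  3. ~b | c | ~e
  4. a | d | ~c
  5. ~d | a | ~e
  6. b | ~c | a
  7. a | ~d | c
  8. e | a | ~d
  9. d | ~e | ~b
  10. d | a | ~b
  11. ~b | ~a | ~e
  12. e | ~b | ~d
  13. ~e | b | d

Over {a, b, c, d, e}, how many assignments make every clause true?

5

There are 2^5 = 32 truth assignments over (a, b, c, d, e).
Split on b. With b = 1, the clauses containing b are satisfied and ~b drops from the rest; 2 of the 2^4 = 16 assignments to the other variables satisfy what remains.
With b = 0, by the same count on the reduced clause set, 3 assignments work.
Total: 2 + 3 = 5.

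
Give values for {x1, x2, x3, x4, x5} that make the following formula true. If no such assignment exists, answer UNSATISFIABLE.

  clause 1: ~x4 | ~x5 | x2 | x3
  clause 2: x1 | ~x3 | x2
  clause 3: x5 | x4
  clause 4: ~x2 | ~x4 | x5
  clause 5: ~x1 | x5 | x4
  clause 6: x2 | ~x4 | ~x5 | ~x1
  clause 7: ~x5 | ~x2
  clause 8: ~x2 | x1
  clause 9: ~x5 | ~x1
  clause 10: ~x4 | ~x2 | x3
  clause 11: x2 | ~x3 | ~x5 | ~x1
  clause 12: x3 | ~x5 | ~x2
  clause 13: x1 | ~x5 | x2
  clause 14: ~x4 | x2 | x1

Suppose x5 = 0.
The clause (x4) is unit, so x4 = 1.
The clause (~x2) is unit, so x2 = 0.
The clause (x1) is unit, so x1 = 1.
Every clause is now satisfied; x3 is unconstrained.

x1 ↦ 1; x2 ↦ 0; x3 ↦ 0; x4 ↦ 1; x5 ↦ 0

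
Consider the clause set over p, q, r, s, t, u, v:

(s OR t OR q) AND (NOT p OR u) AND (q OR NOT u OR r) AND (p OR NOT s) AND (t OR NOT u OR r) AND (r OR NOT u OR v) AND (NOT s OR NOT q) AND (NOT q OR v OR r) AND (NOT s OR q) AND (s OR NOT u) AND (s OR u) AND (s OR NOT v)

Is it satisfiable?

Case p = false:
Unit clause (NOT s) forces s = false.
Unit clause (NOT u) forces u = false.
Now (u) is unsatisfied and unit — conflict.
Backtrack on p: now try p = true.
Unit clause (u) forces u = true.
Unit clause (s) forces s = true.
Unit clause (NOT q) forces q = false.
Now (q) is unsatisfied and unit — conflict.
Both values of p lead to a conflict.
No assignment satisfies every clause.

No, unsatisfiable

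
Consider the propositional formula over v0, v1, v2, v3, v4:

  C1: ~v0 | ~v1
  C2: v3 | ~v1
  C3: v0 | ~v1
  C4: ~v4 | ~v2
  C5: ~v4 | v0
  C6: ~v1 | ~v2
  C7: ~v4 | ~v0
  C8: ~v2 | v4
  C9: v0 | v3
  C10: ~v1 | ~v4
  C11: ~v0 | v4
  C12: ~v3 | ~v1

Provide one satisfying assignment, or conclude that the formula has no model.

v0: 0,  v1: 0,  v2: 0,  v3: 1,  v4: 0

Case v0 = 0:
The clause (~v1) is unit, so v1 = 0.
The clause (~v4) is unit, so v4 = 0.
The clause (~v2) is unit, so v2 = 0.
The clause (v3) is unit, so v3 = 1.
This assignment satisfies each clause.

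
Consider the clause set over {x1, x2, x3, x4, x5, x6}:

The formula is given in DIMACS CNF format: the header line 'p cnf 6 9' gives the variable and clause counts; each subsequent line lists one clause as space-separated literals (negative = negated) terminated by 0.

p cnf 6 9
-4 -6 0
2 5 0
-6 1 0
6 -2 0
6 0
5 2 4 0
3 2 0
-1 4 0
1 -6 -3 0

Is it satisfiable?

Unsatisfiable

From the singleton clause (x6), x6 = True.
From the singleton clause (¬x4), x4 = False.
From the singleton clause (x1), x1 = True.
But (¬x1) is also a unit clause — contradiction.
No assignment satisfies every clause.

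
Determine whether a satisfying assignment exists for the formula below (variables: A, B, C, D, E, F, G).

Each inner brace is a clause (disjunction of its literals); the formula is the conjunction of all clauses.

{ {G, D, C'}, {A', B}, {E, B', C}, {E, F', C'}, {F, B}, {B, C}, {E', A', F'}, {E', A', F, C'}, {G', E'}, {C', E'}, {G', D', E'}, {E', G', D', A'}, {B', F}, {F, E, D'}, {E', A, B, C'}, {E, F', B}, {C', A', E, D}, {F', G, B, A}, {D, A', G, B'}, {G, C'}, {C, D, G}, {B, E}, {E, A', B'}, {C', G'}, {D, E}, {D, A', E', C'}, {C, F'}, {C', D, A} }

Unsatisfiable

Branch on A: set A = 0.
Branch on F: set F = 1.
(C) alone gives C = 1.
(E) alone gives E = 1.
But (E') is also a unit clause — contradiction.
Backtrack on F: now try F = 0.
(B) alone gives B = 1.
But (B') is also a unit clause — contradiction.
Neither F = 1 nor F = 0 works.
Backtrack on A: now try A = 1.
(B) alone gives B = 1.
(F) alone gives F = 1.
(E') alone gives E = 0.
But (E) is also a unit clause — contradiction.
Neither A = 1 nor A = 0 works.
No assignment satisfies every clause.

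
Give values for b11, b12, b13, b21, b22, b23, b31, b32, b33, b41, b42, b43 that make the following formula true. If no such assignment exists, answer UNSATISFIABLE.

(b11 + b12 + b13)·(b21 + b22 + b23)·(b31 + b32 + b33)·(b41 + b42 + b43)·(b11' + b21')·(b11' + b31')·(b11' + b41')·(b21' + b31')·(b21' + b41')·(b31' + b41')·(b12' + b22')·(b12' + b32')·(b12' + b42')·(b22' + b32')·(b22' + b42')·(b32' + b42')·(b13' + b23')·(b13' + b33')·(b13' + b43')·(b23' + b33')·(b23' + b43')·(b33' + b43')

UNSATISFIABLE

Case b11 = 0:
Case b12 = 1:
Unit clause (b22') forces b22 = 0.
Unit clause (b32') forces b32 = 0.
Unit clause (b42') forces b42 = 0.
Case b21 = 1:
Unit clause (b31') forces b31 = 0.
Unit clause (b33) forces b33 = 1.
Unit clause (b41') forces b41 = 0.
Unit clause (b43) forces b43 = 1.
Now (b43') is unsatisfied and unit — conflict.
Undo b21 and try b21 = 0.
Unit clause (b23) forces b23 = 1.
Unit clause (b13') forces b13 = 0.
Unit clause (b33') forces b33 = 0.
Unit clause (b31) forces b31 = 1.
Unit clause (b41') forces b41 = 0.
Unit clause (b43) forces b43 = 1.
Now (b43') is unsatisfied and unit — conflict.
Both values of b21 lead to a conflict.
Undo b12 and try b12 = 0.
Unit clause (b13) forces b13 = 1.
Unit clause (b23') forces b23 = 0.
Unit clause (b33') forces b33 = 0.
Unit clause (b43') forces b43 = 0.
Case b21 = 1:
Unit clause (b31') forces b31 = 0.
Unit clause (b32) forces b32 = 1.
Unit clause (b41') forces b41 = 0.
Unit clause (b42) forces b42 = 1.
Now (b42') is unsatisfied and unit — conflict.
Undo b21 and try b21 = 0.
Unit clause (b22) forces b22 = 1.
Unit clause (b32') forces b32 = 0.
Unit clause (b31) forces b31 = 1.
Unit clause (b41') forces b41 = 0.
Unit clause (b42) forces b42 = 1.
Now (b42') is unsatisfied and unit — conflict.
Both values of b21 lead to a conflict.
Both values of b12 lead to a conflict.
Undo b11 and try b11 = 1.
Unit clause (b21') forces b21 = 0.
Unit clause (b31') forces b31 = 0.
Unit clause (b41') forces b41 = 0.
Case b22 = 1:
Unit clause (b12') forces b12 = 0.
Unit clause (b32') forces b32 = 0.
Unit clause (b33) forces b33 = 1.
Unit clause (b42') forces b42 = 0.
Unit clause (b43) forces b43 = 1.
Now (b43') is unsatisfied and unit — conflict.
Undo b22 and try b22 = 0.
Unit clause (b23) forces b23 = 1.
Unit clause (b13') forces b13 = 0.
Unit clause (b33') forces b33 = 0.
Unit clause (b32) forces b32 = 1.
Unit clause (b12') forces b12 = 0.
Unit clause (b42') forces b42 = 0.
Unit clause (b43) forces b43 = 1.
Now (b43') is unsatisfied and unit — conflict.
Both values of b22 lead to a conflict.
Both values of b11 lead to a conflict.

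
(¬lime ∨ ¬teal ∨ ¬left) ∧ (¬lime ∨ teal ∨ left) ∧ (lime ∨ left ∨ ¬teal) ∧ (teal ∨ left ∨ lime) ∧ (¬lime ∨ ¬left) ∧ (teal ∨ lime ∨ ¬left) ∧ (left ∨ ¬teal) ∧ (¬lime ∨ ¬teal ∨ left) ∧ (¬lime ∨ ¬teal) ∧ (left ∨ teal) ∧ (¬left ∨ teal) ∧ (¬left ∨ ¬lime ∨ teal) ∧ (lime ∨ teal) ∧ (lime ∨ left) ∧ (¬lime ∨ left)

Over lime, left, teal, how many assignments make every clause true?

1

There are 2^3 = 8 truth assignments over (lime, left, teal).
Check each against the 15 clauses (columns in the order lime, left, teal):
  F F F  ✗ fails (teal ∨ left ∨ lime)
  F F T  ✗ fails (lime ∨ left ∨ ¬teal)
  F T F  ✗ fails (teal ∨ lime ∨ ¬left)
  F T T  ✓ satisfies all
  T F F  ✗ fails (¬lime ∨ teal ∨ left)
  T F T  ✗ fails (left ∨ ¬teal)
  T T F  ✗ fails (¬lime ∨ ¬left)
  T T T  ✗ fails (¬lime ∨ ¬teal ∨ ¬left)
1 of the 8 rows is a model.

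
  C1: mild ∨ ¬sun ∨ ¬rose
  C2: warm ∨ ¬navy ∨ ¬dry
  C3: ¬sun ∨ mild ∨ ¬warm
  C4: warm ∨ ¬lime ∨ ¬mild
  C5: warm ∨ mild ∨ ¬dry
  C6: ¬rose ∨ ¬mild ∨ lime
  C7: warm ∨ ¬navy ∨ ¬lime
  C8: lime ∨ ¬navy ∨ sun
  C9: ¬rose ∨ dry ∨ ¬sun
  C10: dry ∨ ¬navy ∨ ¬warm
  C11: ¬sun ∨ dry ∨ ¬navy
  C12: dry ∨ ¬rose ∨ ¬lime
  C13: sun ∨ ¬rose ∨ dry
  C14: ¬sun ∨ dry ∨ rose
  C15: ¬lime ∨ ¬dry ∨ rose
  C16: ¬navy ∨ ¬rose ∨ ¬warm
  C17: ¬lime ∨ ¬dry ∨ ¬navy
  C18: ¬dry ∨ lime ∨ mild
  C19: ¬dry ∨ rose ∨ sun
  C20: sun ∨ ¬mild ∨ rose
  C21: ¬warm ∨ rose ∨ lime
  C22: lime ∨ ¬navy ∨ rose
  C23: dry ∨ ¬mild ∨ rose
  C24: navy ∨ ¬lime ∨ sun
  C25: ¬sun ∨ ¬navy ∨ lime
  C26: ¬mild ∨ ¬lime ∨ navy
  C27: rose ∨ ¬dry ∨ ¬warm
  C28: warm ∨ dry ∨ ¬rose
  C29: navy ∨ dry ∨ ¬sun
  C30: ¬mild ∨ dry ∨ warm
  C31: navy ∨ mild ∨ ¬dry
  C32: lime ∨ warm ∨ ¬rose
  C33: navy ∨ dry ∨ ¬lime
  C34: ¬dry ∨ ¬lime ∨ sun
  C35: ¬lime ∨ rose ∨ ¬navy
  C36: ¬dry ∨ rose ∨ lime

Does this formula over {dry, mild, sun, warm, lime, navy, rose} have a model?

Yes

Branch on mild: set mild = False.
Branch on sun: set sun = False.
Branch on warm: set warm = False.
(¬dry) alone gives dry = False.
(¬rose) alone gives rose = False.
Branch on navy: set navy = False.
(¬lime) alone gives lime = False.
This assignment satisfies each clause.
A satisfying assignment: dry: False; mild: False; sun: False; warm: False; lime: False; navy: False; rose: False.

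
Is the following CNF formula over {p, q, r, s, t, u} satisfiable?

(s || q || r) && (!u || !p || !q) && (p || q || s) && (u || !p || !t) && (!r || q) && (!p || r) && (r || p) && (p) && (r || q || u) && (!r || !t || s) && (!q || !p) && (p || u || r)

(p) alone gives p = true.
(r) alone gives r = true.
(q) alone gives q = true.
But (!q) is also a unit clause — contradiction.
No assignment satisfies every clause.

No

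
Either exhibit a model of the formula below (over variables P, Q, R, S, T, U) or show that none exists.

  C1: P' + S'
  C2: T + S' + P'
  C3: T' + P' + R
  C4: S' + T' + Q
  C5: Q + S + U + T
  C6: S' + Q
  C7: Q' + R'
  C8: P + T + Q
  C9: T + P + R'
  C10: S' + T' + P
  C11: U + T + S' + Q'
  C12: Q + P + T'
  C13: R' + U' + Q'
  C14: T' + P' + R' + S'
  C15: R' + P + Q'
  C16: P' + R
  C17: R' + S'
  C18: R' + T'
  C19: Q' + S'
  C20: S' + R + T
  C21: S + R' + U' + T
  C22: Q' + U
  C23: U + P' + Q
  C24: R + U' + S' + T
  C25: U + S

P=0, Q=1, R=0, S=0, T=1, U=1

Case P = 0:
Case S = 0:
Unit clause (U) forces U = 1.
Case Q = 1:
Unit clause (R') forces R = 0.
Every clause is now satisfied; T is unconstrained.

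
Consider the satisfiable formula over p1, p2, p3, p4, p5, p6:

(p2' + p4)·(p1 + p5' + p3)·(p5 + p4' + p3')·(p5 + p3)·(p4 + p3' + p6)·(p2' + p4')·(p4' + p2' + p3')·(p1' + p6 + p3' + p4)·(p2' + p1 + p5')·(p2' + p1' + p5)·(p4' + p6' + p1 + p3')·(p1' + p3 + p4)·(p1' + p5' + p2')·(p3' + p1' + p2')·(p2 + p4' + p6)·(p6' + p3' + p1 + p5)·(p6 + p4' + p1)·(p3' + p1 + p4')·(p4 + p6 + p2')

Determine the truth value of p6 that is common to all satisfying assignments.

Suppose p6 = 0.
Case p2 = 0:
The clause (p4') is unit, so p4 = 0.
The clause (p3') is unit, so p3 = 0.
The clause (p5) is unit, so p5 = 1.
The clause (p1) is unit, so p1 = 1.
Now (p1') is unsatisfied and unit — conflict.
Undo p2 and try p2 = 1.
The clause (p4) is unit, so p4 = 1.
Now (p4') is unsatisfied and unit — conflict.
Neither p2 = 1 nor p2 = 0 works.
So every satisfying assignment has p6 = True.

True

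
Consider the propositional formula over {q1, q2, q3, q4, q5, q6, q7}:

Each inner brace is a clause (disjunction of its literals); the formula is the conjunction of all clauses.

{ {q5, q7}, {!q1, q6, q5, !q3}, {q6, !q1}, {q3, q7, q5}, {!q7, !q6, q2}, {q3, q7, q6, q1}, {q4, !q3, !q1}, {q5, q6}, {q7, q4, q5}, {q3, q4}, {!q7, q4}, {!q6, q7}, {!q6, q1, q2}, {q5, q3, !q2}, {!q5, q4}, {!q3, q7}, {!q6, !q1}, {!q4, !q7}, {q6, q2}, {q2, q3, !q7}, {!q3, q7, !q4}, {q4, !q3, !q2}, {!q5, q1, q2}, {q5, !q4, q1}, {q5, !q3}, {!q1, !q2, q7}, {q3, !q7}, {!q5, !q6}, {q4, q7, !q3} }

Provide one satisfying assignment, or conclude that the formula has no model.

Try q5 = true.
From the singleton clause (q4), q4 = true.
From the singleton clause (!q7), q7 = false.
From the singleton clause (!q6), q6 = false.
From the singleton clause (!q1), q1 = false.
From the singleton clause (q3), q3 = true.
Now (!q3) is unsatisfied and unit — conflict.
So q5 must be the other value — set q5 = false.
From the singleton clause (q7), q7 = true.
From the singleton clause (q6), q6 = true.
From the singleton clause (q2), q2 = true.
From the singleton clause (q4), q4 = true.
Now (!q4) is unsatisfied and unit — conflict.
Both values of q5 lead to a conflict.

UNSATISFIABLE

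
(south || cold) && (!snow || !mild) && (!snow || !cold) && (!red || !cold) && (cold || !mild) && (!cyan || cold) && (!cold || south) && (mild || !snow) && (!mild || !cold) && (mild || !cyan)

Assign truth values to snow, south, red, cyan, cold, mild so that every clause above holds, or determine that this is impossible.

snow=false; south=true; red=false; cyan=false; cold=true; mild=false

Suppose south = true.
Suppose snow = false.
Suppose red = false.
Suppose cold = true.
The clause (!mild) is unit, so mild = false.
The clause (!cyan) is unit, so cyan = false.
All clauses are satisfied.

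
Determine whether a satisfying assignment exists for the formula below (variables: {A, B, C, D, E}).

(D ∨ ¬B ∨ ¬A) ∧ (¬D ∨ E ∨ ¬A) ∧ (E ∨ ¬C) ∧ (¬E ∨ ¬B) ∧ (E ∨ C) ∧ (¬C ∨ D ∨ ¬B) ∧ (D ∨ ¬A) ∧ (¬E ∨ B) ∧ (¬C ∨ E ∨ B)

Branch on E: set E = True.
The clause (¬B) is unit, so B = False.
That conflicts with the unit clause (B).
Undo E and try E = False.
The clause (¬C) is unit, so C = False.
That conflicts with the unit clause (C).
Neither E = True nor E = False works.
No assignment satisfies every clause.

No, unsatisfiable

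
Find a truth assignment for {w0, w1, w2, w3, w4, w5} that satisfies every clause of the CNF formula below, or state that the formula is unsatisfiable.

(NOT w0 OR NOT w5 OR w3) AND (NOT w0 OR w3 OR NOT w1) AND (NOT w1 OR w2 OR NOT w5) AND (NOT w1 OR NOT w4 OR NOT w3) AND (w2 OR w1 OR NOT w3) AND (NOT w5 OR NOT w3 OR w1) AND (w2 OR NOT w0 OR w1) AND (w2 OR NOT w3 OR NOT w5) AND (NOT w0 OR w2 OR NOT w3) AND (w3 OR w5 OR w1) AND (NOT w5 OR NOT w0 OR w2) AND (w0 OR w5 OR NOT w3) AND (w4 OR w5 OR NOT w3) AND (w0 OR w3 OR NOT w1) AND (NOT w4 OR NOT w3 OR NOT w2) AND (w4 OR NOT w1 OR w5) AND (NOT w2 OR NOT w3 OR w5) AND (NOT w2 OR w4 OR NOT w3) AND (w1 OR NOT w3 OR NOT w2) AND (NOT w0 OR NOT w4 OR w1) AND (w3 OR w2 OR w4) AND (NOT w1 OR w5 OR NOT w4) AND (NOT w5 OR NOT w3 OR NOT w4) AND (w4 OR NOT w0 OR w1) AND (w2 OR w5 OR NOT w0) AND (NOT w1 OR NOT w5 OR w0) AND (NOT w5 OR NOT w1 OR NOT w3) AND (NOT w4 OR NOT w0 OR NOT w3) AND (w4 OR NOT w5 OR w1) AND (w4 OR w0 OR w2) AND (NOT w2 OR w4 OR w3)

Case w0 = false:
Case w5 = true:
Unit clause (NOT w1) forces w1 = false.
Unit clause (NOT w3) forces w3 = false.
Unit clause (w4) forces w4 = true.
Every clause is now satisfied; w2 is unconstrained.

w0=false, w1=false, w2=true, w3=false, w4=true, w5=true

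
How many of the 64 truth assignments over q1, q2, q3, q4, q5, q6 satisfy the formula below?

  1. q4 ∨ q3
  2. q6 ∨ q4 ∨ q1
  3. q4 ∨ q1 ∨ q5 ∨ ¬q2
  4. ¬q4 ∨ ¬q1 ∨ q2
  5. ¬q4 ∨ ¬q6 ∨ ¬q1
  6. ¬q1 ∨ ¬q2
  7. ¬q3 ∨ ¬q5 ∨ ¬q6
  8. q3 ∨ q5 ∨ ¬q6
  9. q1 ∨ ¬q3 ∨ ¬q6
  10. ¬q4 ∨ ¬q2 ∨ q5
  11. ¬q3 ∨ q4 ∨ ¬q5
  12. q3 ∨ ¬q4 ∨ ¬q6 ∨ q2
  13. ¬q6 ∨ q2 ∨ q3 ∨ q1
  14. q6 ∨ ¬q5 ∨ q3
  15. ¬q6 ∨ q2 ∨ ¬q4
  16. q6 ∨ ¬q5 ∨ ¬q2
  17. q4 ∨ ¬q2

There are 2^6 = 64 truth assignments over (q1, q2, q3, q4, q5, q6).
Split on q5. With q5 = True, the clauses containing q5 are satisfied and ¬q5 drops from the rest; 2 of the 2^5 = 32 assignments to the other variables satisfy what remains.
With q5 = False, by the same count on the reduced clause set, 4 assignments work.
(One model: q1=F, q2=F, q3=F, q4=T, q5=F, q6=F.)
Total: 2 + 4 = 6.

6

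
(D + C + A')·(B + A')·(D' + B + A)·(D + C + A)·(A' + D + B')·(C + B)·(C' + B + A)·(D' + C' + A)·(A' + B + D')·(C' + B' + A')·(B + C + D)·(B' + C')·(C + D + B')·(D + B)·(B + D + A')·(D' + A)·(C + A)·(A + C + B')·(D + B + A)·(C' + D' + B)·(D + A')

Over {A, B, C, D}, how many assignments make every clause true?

There are 2^4 = 16 truth assignments over (A, B, C, D).
Check each against the 21 clauses (columns in the order A, B, C, D):
  F F F F  ✗ fails (D + C + A)
  F F F T  ✗ fails (D' + B + A)
  F F T F  ✗ fails (C' + B + A)
  F F T T  ✗ fails (D' + B + A)
  F T F F  ✗ fails (D + C + A)
  F T F T  ✗ fails (D' + A)
  F T T F  ✗ fails (B' + C')
  F T T T  ✗ fails (D' + C' + A)
  T F F F  ✗ fails (D + C + A')
  T F F T  ✗ fails (B + A')
  T F T F  ✗ fails (B + A')
  T F T T  ✗ fails (B + A')
  T T F F  ✗ fails (D + C + A')
  T T F T  ✓ satisfies all
  T T T F  ✗ fails (A' + D + B')
  T T T T  ✗ fails (C' + B' + A')
1 of the 16 rows is a model.

1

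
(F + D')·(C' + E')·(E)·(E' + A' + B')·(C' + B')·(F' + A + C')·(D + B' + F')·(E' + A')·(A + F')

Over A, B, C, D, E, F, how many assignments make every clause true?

2

There are 2^6 = 64 truth assignments over (A, B, C, D, E, F).
Split on A. With A = 1, the clauses containing A are satisfied and A' drops from the rest; 0 of the 2^5 = 32 assignments to the other variables satisfy what remains.
With A = 0, by the same count on the reduced clause set, 2 assignments work.
Total: 0 + 2 = 2.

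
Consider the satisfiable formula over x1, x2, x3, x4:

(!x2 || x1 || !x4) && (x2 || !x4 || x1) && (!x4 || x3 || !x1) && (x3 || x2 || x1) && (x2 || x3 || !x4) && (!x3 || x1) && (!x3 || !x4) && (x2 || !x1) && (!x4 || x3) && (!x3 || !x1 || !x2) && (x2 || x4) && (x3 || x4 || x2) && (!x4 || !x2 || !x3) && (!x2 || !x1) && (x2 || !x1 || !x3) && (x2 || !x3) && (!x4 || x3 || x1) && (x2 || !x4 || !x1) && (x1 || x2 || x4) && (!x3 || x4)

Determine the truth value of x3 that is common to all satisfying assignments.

False

Suppose x3 = true.
(x1) alone gives x1 = true.
(!x4) alone gives x4 = false.
But (x4) is also a unit clause — contradiction.
So every satisfying assignment has x3 = False.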